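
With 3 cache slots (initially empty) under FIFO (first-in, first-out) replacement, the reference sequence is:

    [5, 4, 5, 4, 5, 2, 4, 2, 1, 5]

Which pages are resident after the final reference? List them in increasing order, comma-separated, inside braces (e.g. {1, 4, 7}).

5 -> miss, frames (5)
4 -> miss, frames (5 4)
5 -> hit
4 -> hit
5 -> hit
2 -> miss, frames (5 4 2)
4 -> hit
2 -> hit
1 -> miss, evict 5, frames (4 2 1)
5 -> miss, evict 4, frames (2 1 5)

{1, 2, 5}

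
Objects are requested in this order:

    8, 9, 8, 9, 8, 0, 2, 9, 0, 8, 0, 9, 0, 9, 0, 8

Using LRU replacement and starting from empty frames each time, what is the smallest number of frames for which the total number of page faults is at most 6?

3

f=1: 16 faults
f=2: 9 faults
f=3: 6 faults
f=4: 4 faults
Smallest f with faults ≤ 6 is 3.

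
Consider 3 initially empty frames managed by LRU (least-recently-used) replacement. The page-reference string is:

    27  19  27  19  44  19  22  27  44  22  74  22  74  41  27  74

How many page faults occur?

9

27: fault, frames {27}
19: fault, frames {27,19}
27: hit
19: hit
44: fault, frames {27,19,44}
19: hit
22: fault, evict 27, frames {44,19,22}
27: fault, evict 44, frames {19,22,27}
44: fault, evict 19, frames {22,27,44}
22: hit
74: fault, evict 27, frames {44,22,74}
22: hit
74: hit
41: fault, evict 44, frames {22,74,41}
27: fault, evict 22, frames {74,41,27}
74: hit
Page faults: 9.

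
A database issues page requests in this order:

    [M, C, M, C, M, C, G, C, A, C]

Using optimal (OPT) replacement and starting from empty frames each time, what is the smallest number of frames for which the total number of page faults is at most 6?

2

f=1: 10 faults
f=2: 4 faults
f=3: 4 faults
f=4: 4 faults
Smallest f with faults ≤ 6 is 2.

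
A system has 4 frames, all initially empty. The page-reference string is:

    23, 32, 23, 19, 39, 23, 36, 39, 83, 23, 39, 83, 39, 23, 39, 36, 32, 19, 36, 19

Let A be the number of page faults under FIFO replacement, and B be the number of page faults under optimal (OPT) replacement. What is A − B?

Under FIFO: F F . F F . F . F F . . . . . . F F F . → 10 faults.
Under OPT: F F . F F . F . F . . . . . . . F F . . → 8 faults.
A − B = 10 − 8 = 2.

2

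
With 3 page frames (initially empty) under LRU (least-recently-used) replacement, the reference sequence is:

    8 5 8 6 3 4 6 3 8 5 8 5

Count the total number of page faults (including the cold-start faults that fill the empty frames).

7

8 -> miss, frames {8}
5 -> miss, frames {8,5}
8 -> hit
6 -> miss, frames {5,8,6}
3 -> miss, evict 5, frames {8,6,3}
4 -> miss, evict 8, frames {6,3,4}
6 -> hit
3 -> hit
8 -> miss, evict 4, frames {6,3,8}
5 -> miss, evict 6, frames {3,8,5}
8 -> hit
5 -> hit
Page faults: 7.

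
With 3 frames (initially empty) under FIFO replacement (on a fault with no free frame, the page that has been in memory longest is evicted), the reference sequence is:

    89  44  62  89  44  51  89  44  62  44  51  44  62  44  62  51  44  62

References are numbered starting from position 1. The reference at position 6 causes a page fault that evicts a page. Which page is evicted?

89

pos 1: 89: fault, frames (89)
pos 2: 44: fault, frames (89 44)
pos 3: 62: fault, frames (89 44 62)
pos 4: 89: hit
pos 5: 44: hit
pos 6: 51: fault, evict 89, frames (44 62 51)
At position 6, page 89 is evicted.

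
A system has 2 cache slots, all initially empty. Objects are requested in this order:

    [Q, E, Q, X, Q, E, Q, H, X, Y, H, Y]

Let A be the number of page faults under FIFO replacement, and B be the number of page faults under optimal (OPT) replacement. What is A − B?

Under FIFO: F F . F F F . F F F F . → 9 faults.
Under OPT: F F . F . F . F F F . . → 7 faults.
A − B = 9 − 7 = 2.

2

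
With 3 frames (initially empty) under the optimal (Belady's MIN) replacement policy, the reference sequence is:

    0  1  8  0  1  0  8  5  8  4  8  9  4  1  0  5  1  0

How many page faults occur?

0 → miss, frames [0]
1 → miss, frames [0, 1]
8 → miss, frames [0, 1, 8]
0 → hit
1 → hit
0 → hit
8 → hit
5 → miss, evict 0, frames [1, 8, 5]
8 → hit
4 → miss, evict 5, frames [1, 8, 4]
8 → hit
9 → miss, evict 8, frames [1, 4, 9]
4 → hit
1 → hit
0 → miss, evict 9, frames [1, 4, 0]
5 → miss, evict 4, frames [1, 0, 5]
1 → hit
0 → hit
Page faults: 8.

8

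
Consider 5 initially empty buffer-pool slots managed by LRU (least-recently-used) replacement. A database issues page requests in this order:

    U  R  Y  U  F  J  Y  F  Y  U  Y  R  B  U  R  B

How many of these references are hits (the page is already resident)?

10

U -> fault, frames {U}
R -> fault, frames {U,R}
Y -> fault, frames {U,R,Y}
U -> hit
F -> fault, frames {R,Y,U,F}
J -> fault, frames {R,Y,U,F,J}
Y -> hit
F -> hit
Y -> hit
U -> hit
Y -> hit
R -> hit
B -> fault, evict J, frames {F,U,Y,R,B}
U -> hit
R -> hit
B -> hit
Hits: 10.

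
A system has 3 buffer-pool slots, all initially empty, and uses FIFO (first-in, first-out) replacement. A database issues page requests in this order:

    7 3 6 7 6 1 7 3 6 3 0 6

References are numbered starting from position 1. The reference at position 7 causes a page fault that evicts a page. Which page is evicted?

pos 1: 7 → fault, frames [7]
pos 2: 3 → fault, frames [7, 3]
pos 3: 6 → fault, frames [7, 3, 6]
pos 4: 7 → hit
pos 5: 6 → hit
pos 6: 1 → fault, evict 7, frames [3, 6, 1]
pos 7: 7 → fault, evict 3, frames [6, 1, 7]
At position 7, page 3 is evicted.

3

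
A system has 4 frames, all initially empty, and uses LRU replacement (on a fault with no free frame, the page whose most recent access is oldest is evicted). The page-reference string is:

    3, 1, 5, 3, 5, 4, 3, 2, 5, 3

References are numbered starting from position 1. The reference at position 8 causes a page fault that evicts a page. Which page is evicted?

pos 1: 3 → miss, frames [3]
pos 2: 1 → miss, frames [3, 1]
pos 3: 5 → miss, frames [3, 1, 5]
pos 4: 3 → hit
pos 5: 5 → hit
pos 6: 4 → miss, frames [1, 3, 5, 4]
pos 7: 3 → hit
pos 8: 2 → miss, evict 1, frames [5, 4, 3, 2]
At position 8, page 1 is evicted.

1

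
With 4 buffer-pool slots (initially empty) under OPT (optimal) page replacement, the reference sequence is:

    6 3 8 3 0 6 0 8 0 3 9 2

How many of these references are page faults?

6

6: fault, frames [6]
3: fault, frames [6, 3]
8: fault, frames [6, 3, 8]
3: hit
0: fault, frames [6, 3, 8, 0]
6: hit
0: hit
8: hit
0: hit
3: hit
9: fault, evict 0, frames [6, 3, 8, 9]
2: fault, evict 9, frames [6, 3, 8, 2]
Page faults: 6.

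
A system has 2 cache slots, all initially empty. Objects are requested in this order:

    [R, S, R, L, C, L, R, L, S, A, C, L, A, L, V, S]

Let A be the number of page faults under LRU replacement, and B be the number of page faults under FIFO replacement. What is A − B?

-1

Under LRU: F F . F F . F . F F F F F . F F → 12 faults.
Under FIFO: F F . F F . F F F F F F F . F F → 13 faults.
A − B = 12 − 13 = -1.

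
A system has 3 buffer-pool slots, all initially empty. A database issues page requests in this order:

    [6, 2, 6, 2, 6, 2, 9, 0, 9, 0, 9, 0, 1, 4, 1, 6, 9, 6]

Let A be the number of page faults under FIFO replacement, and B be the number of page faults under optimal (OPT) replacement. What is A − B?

1

Under FIFO: F F . . . . F F . . . . F F . F F . → 8 faults.
Under OPT: F F . . . . F F . . . . F F . . F . → 7 faults.
A − B = 8 − 7 = 1.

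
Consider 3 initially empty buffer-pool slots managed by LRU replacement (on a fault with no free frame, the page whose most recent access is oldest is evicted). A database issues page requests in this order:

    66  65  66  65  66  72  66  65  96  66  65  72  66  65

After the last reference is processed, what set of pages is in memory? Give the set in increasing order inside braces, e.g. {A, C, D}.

66 -> miss, frames {66}
65 -> miss, frames {66,65}
66 -> hit
65 -> hit
66 -> hit
72 -> miss, frames {65,66,72}
66 -> hit
65 -> hit
96 -> miss, evict 72, frames {66,65,96}
66 -> hit
65 -> hit
72 -> miss, evict 96, frames {66,65,72}
66 -> hit
65 -> hit

{65, 66, 72}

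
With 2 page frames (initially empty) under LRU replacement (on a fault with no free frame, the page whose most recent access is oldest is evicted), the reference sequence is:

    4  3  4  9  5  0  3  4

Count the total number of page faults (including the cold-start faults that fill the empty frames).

4 -> fault, frames (4)
3 -> fault, frames (4 3)
4 -> hit
9 -> fault, evict 3, frames (4 9)
5 -> fault, evict 4, frames (9 5)
0 -> fault, evict 9, frames (5 0)
3 -> fault, evict 5, frames (0 3)
4 -> fault, evict 0, frames (3 4)
Page faults: 7.

7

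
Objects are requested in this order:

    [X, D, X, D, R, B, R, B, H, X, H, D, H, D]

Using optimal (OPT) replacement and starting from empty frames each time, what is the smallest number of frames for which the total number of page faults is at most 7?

f=1: 14 faults
f=2: 7 faults
f=3: 6 faults
f=4: 5 faults
f=5: 5 faults
Smallest f with faults ≤ 7 is 2.

2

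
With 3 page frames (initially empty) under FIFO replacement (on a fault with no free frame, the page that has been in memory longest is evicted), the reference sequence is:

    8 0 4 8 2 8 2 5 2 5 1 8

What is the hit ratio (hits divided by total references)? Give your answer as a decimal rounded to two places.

8: fault, frames {8}
0: fault, frames {8,0}
4: fault, frames {8,0,4}
8: hit
2: fault, evict 8, frames {0,4,2}
8: fault, evict 0, frames {4,2,8}
2: hit
5: fault, evict 4, frames {2,8,5}
2: hit
5: hit
1: fault, evict 2, frames {8,5,1}
8: hit
Hits: 5 of 12 references → 5/12 = 0.4167.

0.42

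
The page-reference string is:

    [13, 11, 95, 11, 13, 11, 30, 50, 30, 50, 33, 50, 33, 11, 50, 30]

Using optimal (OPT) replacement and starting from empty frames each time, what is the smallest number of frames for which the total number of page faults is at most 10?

2

f=1: 16 faults
f=2: 9 faults
f=3: 7 faults
f=4: 6 faults
f=5: 6 faults
f=6: 6 faults
Smallest f with faults ≤ 10 is 2.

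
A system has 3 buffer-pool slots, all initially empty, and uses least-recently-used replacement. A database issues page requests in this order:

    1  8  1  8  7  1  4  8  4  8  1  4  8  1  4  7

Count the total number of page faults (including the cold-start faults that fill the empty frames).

6

1 → fault, frames (1)
8 → fault, frames (1 8)
1 → hit
8 → hit
7 → fault, frames (1 8 7)
1 → hit
4 → fault, evict 8, frames (7 1 4)
8 → fault, evict 7, frames (1 4 8)
4 → hit
8 → hit
1 → hit
4 → hit
8 → hit
1 → hit
4 → hit
7 → fault, evict 8, frames (1 4 7)
Page faults: 6.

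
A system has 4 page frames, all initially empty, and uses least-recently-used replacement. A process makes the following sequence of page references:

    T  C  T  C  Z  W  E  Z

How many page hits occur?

3

T -> fault, frames (T)
C -> fault, frames (T C)
T -> hit
C -> hit
Z -> fault, frames (T C Z)
W -> fault, frames (T C Z W)
E -> fault, evict T, frames (C Z W E)
Z -> hit
Hits: 3.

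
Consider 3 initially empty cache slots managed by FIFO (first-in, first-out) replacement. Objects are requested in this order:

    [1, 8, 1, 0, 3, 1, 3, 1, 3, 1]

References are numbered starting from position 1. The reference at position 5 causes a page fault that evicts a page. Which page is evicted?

pos 1: 1 → fault, frames (1)
pos 2: 8 → fault, frames (1 8)
pos 3: 1 → hit
pos 4: 0 → fault, frames (1 8 0)
pos 5: 3 → fault, evict 1, frames (8 0 3)
At position 5, page 1 is evicted.

1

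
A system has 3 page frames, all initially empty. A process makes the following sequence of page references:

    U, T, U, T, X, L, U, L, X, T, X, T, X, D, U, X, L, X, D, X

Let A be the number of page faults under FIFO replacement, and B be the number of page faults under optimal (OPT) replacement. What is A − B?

5

Under FIFO: F F . . F F F . . F F . . F F . F F F . → 12 faults.
Under OPT: F F . . F F . . . F . . . F . . F . . . → 7 faults.
A − B = 12 − 7 = 5.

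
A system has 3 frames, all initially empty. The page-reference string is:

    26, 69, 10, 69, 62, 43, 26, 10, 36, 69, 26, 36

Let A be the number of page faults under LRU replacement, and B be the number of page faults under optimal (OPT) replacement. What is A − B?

3

Under LRU: F F F . F F F F F F F . → 10 faults.
Under OPT: F F F . F F . . F F . . → 7 faults.
A − B = 10 − 7 = 3.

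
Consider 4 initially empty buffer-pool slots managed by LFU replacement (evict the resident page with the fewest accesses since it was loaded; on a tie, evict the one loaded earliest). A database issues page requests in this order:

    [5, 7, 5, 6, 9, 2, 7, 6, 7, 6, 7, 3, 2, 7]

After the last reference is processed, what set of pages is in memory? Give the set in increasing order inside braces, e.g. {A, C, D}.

{2, 5, 6, 7}

5 -> miss, frames [5]
7 -> miss, frames [5, 7]
5 -> hit
6 -> miss, frames [5, 7, 6]
9 -> miss, frames [5, 7, 6, 9]
2 -> miss, evict 7, frames [5, 6, 9, 2]
7 -> miss, evict 6, frames [5, 9, 2, 7]
6 -> miss, evict 9, frames [5, 2, 7, 6]
7 -> hit
6 -> hit
7 -> hit
3 -> miss, evict 2, frames [5, 7, 6, 3]
2 -> miss, evict 3, frames [5, 7, 6, 2]
7 -> hit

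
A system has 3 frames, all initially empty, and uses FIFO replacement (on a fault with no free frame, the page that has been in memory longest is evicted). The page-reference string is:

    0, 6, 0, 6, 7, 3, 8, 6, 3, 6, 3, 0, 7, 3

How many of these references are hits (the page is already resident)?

0 → miss, frames [0]
6 → miss, frames [0, 6]
0 → hit
6 → hit
7 → miss, frames [0, 6, 7]
3 → miss, evict 0, frames [6, 7, 3]
8 → miss, evict 6, frames [7, 3, 8]
6 → miss, evict 7, frames [3, 8, 6]
3 → hit
6 → hit
3 → hit
0 → miss, evict 3, frames [8, 6, 0]
7 → miss, evict 8, frames [6, 0, 7]
3 → miss, evict 6, frames [0, 7, 3]
Hits: 5.

5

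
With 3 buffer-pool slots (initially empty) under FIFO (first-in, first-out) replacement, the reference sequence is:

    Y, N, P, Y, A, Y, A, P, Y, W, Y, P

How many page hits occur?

Y → miss, frames {Y}
N → miss, frames {Y,N}
P → miss, frames {Y,N,P}
Y → hit
A → miss, evict Y, frames {N,P,A}
Y → miss, evict N, frames {P,A,Y}
A → hit
P → hit
Y → hit
W → miss, evict P, frames {A,Y,W}
Y → hit
P → miss, evict A, frames {Y,W,P}
Hits: 5.

5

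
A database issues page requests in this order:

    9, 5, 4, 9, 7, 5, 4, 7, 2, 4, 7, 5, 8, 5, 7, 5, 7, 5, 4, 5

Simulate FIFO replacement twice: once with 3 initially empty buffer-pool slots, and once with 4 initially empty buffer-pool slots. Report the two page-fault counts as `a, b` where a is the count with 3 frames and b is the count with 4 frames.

3 frames: F F F . F . . . F . . F F . F . . . F F → 10 faults.
4 frames: F F F . F . . . F . . . F F . . . . F . → 8 faults.
8 < 10: adding a frame reduced faults, as is typical.

10, 8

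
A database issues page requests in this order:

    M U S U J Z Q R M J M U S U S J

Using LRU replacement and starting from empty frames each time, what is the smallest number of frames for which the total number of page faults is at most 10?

5

f=1: 16 faults
f=2: 12 faults
f=3: 12 faults
f=4: 11 faults
f=5: 10 faults
f=6: 9 faults
f=7: 7 faults
Smallest f with faults ≤ 10 is 5.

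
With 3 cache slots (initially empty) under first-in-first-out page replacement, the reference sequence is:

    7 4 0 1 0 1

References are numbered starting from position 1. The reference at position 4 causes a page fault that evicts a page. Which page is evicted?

7

pos 1: 7 → fault, frames (7)
pos 2: 4 → fault, frames (7 4)
pos 3: 0 → fault, frames (7 4 0)
pos 4: 1 → fault, evict 7, frames (4 0 1)
At position 4, page 7 is evicted.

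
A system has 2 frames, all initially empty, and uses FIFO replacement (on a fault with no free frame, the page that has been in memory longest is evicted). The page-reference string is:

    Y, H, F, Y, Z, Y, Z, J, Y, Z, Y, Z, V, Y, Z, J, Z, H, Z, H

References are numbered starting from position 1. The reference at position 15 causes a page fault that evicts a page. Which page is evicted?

pos 1: Y: fault, frames [Y]
pos 2: H: fault, frames [Y, H]
pos 3: F: fault, evict Y, frames [H, F]
pos 4: Y: fault, evict H, frames [F, Y]
pos 5: Z: fault, evict F, frames [Y, Z]
pos 6: Y: hit
pos 7: Z: hit
pos 8: J: fault, evict Y, frames [Z, J]
pos 9: Y: fault, evict Z, frames [J, Y]
pos 10: Z: fault, evict J, frames [Y, Z]
pos 11: Y: hit
pos 12: Z: hit
pos 13: V: fault, evict Y, frames [Z, V]
pos 14: Y: fault, evict Z, frames [V, Y]
pos 15: Z: fault, evict V, frames [Y, Z]
At position 15, page V is evicted.

V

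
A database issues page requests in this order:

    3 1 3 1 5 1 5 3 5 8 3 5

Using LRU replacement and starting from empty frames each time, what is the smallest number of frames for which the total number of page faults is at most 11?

f=1: 12 faults
f=2: 7 faults
f=3: 4 faults
f=4: 4 faults
Smallest f with faults ≤ 11 is 2.

2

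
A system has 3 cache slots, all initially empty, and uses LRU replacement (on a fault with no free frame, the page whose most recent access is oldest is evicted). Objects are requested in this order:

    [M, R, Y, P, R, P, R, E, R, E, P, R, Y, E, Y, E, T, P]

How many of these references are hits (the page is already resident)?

9

M -> miss, frames {M}
R -> miss, frames {M,R}
Y -> miss, frames {M,R,Y}
P -> miss, evict M, frames {R,Y,P}
R -> hit
P -> hit
R -> hit
E -> miss, evict Y, frames {P,R,E}
R -> hit
E -> hit
P -> hit
R -> hit
Y -> miss, evict E, frames {P,R,Y}
E -> miss, evict P, frames {R,Y,E}
Y -> hit
E -> hit
T -> miss, evict R, frames {Y,E,T}
P -> miss, evict Y, frames {E,T,P}
Hits: 9.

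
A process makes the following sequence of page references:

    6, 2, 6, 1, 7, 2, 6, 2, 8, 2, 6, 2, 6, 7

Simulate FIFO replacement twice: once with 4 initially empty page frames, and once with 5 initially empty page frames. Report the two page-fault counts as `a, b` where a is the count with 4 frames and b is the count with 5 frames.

4 frames: F F . F F . . . F . F F . . → 7 faults.
5 frames: F F . F F . . . F . . . . . → 5 faults.
5 < 7: adding a frame reduced faults, as is typical.

7, 5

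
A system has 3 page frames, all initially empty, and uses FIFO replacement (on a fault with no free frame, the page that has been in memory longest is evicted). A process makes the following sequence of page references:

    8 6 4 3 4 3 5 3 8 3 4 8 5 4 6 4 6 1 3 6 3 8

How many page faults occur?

11

8: fault, frames [8]
6: fault, frames [8, 6]
4: fault, frames [8, 6, 4]
3: fault, evict 8, frames [6, 4, 3]
4: hit
3: hit
5: fault, evict 6, frames [4, 3, 5]
3: hit
8: fault, evict 4, frames [3, 5, 8]
3: hit
4: fault, evict 3, frames [5, 8, 4]
8: hit
5: hit
4: hit
6: fault, evict 5, frames [8, 4, 6]
4: hit
6: hit
1: fault, evict 8, frames [4, 6, 1]
3: fault, evict 4, frames [6, 1, 3]
6: hit
3: hit
8: fault, evict 6, frames [1, 3, 8]
Page faults: 11.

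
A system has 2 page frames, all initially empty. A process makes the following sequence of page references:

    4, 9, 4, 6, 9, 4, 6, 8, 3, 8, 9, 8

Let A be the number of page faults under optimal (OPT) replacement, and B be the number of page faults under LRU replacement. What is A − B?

-2

Under OPT: F F . F . F . F F . F . → 7 faults.
Under LRU: F F . F F F F F F . F . → 9 faults.
A − B = 7 − 9 = -2.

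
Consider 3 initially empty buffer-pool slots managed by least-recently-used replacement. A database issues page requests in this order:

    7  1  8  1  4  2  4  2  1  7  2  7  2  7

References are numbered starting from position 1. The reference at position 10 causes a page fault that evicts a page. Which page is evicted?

pos 1: 7 -> miss, frames [7]
pos 2: 1 -> miss, frames [7, 1]
pos 3: 8 -> miss, frames [7, 1, 8]
pos 4: 1 -> hit
pos 5: 4 -> miss, evict 7, frames [8, 1, 4]
pos 6: 2 -> miss, evict 8, frames [1, 4, 2]
pos 7: 4 -> hit
pos 8: 2 -> hit
pos 9: 1 -> hit
pos 10: 7 -> miss, evict 4, frames [2, 1, 7]
At position 10, page 4 is evicted.

4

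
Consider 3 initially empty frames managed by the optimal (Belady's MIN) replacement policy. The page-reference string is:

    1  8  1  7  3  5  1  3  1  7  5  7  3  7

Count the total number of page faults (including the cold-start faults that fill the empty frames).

6

1 -> miss, frames {1}
8 -> miss, frames {1,8}
1 -> hit
7 -> miss, frames {1,8,7}
3 -> miss, evict 8, frames {1,7,3}
5 -> miss, evict 7, frames {1,3,5}
1 -> hit
3 -> hit
1 -> hit
7 -> miss, evict 1, frames {3,5,7}
5 -> hit
7 -> hit
3 -> hit
7 -> hit
Page faults: 6.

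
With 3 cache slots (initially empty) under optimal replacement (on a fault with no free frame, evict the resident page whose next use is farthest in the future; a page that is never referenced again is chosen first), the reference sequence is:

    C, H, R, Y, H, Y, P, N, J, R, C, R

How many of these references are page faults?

8

C → fault, frames {C}
H → fault, frames {C,H}
R → fault, frames {C,H,R}
Y → fault, evict C, frames {H,R,Y}
H → hit
Y → hit
P → fault, evict Y, frames {H,R,P}
N → fault, evict P, frames {H,R,N}
J → fault, evict N, frames {H,R,J}
R → hit
C → fault, evict J, frames {H,R,C}
R → hit
Page faults: 8.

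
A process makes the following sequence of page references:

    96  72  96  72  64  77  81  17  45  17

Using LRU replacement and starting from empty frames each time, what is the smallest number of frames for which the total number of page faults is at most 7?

f=1: 10 faults
f=2: 7 faults
f=3: 7 faults
f=4: 7 faults
f=5: 7 faults
f=6: 7 faults
f=7: 7 faults
Smallest f with faults ≤ 7 is 2.

2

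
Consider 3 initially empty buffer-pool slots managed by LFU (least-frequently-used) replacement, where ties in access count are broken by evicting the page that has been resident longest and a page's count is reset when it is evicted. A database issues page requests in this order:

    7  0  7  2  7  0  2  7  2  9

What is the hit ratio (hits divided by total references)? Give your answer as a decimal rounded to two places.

7 → miss, frames {7}
0 → miss, frames {7,0}
7 → hit
2 → miss, frames {7,0,2}
7 → hit
0 → hit
2 → hit
7 → hit
2 → hit
9 → miss, evict 0, frames {7,2,9}
Hits: 6 of 10 references → 6/10 = 0.6000.

0.60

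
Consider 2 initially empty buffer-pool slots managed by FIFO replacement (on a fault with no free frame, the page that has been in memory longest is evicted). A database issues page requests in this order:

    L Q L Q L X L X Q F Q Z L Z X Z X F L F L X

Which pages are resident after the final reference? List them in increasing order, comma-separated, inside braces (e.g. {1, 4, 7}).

{L, X}

L -> fault, frames {L}
Q -> fault, frames {L,Q}
L -> hit
Q -> hit
L -> hit
X -> fault, evict L, frames {Q,X}
L -> fault, evict Q, frames {X,L}
X -> hit
Q -> fault, evict X, frames {L,Q}
F -> fault, evict L, frames {Q,F}
Q -> hit
Z -> fault, evict Q, frames {F,Z}
L -> fault, evict F, frames {Z,L}
Z -> hit
X -> fault, evict Z, frames {L,X}
Z -> fault, evict L, frames {X,Z}
X -> hit
F -> fault, evict X, frames {Z,F}
L -> fault, evict Z, frames {F,L}
F -> hit
L -> hit
X -> fault, evict F, frames {L,X}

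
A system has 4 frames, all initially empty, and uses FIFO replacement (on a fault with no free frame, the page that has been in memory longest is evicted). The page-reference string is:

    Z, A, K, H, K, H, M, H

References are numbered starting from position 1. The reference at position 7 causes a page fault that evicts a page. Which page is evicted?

Z

pos 1: Z -> miss, frames {Z}
pos 2: A -> miss, frames {Z,A}
pos 3: K -> miss, frames {Z,A,K}
pos 4: H -> miss, frames {Z,A,K,H}
pos 5: K -> hit
pos 6: H -> hit
pos 7: M -> miss, evict Z, frames {A,K,H,M}
At position 7, page Z is evicted.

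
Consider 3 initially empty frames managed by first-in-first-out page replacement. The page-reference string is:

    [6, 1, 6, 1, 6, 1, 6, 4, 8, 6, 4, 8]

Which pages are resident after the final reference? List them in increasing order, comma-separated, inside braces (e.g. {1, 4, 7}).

6 -> miss, frames [6]
1 -> miss, frames [6, 1]
6 -> hit
1 -> hit
6 -> hit
1 -> hit
6 -> hit
4 -> miss, frames [6, 1, 4]
8 -> miss, evict 6, frames [1, 4, 8]
6 -> miss, evict 1, frames [4, 8, 6]
4 -> hit
8 -> hit

{4, 6, 8}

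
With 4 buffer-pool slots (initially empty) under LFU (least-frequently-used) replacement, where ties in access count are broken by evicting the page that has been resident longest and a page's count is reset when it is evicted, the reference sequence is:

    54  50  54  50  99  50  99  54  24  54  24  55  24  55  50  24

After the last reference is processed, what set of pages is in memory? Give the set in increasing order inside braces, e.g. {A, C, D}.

{24, 50, 54, 55}

54 -> miss, frames {54}
50 -> miss, frames {54,50}
54 -> hit
50 -> hit
99 -> miss, frames {54,50,99}
50 -> hit
99 -> hit
54 -> hit
24 -> miss, frames {54,50,99,24}
54 -> hit
24 -> hit
55 -> miss, evict 99, frames {54,50,24,55}
24 -> hit
55 -> hit
50 -> hit
24 -> hit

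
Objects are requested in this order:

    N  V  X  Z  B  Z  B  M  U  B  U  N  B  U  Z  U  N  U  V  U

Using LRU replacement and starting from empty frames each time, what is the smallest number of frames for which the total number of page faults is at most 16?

f=1: 20 faults
f=2: 14 faults
f=3: 11 faults
f=4: 10 faults
f=5: 9 faults
f=6: 9 faults
f=7: 7 faults
Smallest f with faults ≤ 16 is 2.

2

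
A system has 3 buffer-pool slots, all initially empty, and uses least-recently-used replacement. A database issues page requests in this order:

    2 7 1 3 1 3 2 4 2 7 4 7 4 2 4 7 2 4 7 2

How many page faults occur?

2 → fault, frames {2}
7 → fault, frames {2,7}
1 → fault, frames {2,7,1}
3 → fault, evict 2, frames {7,1,3}
1 → hit
3 → hit
2 → fault, evict 7, frames {1,3,2}
4 → fault, evict 1, frames {3,2,4}
2 → hit
7 → fault, evict 3, frames {4,2,7}
4 → hit
7 → hit
4 → hit
2 → hit
4 → hit
7 → hit
2 → hit
4 → hit
7 → hit
2 → hit
Page faults: 7.

7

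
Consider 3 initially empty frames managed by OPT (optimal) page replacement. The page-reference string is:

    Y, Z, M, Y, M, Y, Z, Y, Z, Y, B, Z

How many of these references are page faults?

Y -> miss, frames (Y)
Z -> miss, frames (Y Z)
M -> miss, frames (Y Z M)
Y -> hit
M -> hit
Y -> hit
Z -> hit
Y -> hit
Z -> hit
Y -> hit
B -> miss, evict M, frames (Y Z B)
Z -> hit
Page faults: 4.

4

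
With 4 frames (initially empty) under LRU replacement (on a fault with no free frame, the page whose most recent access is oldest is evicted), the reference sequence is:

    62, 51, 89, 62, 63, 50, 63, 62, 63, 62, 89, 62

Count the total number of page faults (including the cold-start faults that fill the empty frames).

5

62 → miss, frames (62)
51 → miss, frames (62 51)
89 → miss, frames (62 51 89)
62 → hit
63 → miss, frames (51 89 62 63)
50 → miss, evict 51, frames (89 62 63 50)
63 → hit
62 → hit
63 → hit
62 → hit
89 → hit
62 → hit
Page faults: 5.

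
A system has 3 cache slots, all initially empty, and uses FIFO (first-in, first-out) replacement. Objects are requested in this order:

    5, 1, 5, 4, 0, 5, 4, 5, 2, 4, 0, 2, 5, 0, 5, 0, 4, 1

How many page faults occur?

5 -> miss, frames (5)
1 -> miss, frames (5 1)
5 -> hit
4 -> miss, frames (5 1 4)
0 -> miss, evict 5, frames (1 4 0)
5 -> miss, evict 1, frames (4 0 5)
4 -> hit
5 -> hit
2 -> miss, evict 4, frames (0 5 2)
4 -> miss, evict 0, frames (5 2 4)
0 -> miss, evict 5, frames (2 4 0)
2 -> hit
5 -> miss, evict 2, frames (4 0 5)
0 -> hit
5 -> hit
0 -> hit
4 -> hit
1 -> miss, evict 4, frames (0 5 1)
Page faults: 10.

10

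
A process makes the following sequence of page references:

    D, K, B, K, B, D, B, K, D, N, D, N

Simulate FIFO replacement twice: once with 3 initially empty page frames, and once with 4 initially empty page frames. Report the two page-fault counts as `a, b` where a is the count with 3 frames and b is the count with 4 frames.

5, 4

3 frames: F F F . . . . . . F F . → 5 faults.
4 frames: F F F . . . . . . F . . → 4 faults.
4 < 5: adding a frame reduced faults, as is typical.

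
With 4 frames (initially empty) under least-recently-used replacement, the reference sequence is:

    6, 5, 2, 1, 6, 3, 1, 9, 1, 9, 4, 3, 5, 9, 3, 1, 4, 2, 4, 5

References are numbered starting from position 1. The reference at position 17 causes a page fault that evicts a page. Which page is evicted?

5

pos 1: 6: miss, frames {6}
pos 2: 5: miss, frames {6,5}
pos 3: 2: miss, frames {6,5,2}
pos 4: 1: miss, frames {6,5,2,1}
pos 5: 6: hit
pos 6: 3: miss, evict 5, frames {2,1,6,3}
pos 7: 1: hit
pos 8: 9: miss, evict 2, frames {6,3,1,9}
pos 9: 1: hit
pos 10: 9: hit
pos 11: 4: miss, evict 6, frames {3,1,9,4}
pos 12: 3: hit
pos 13: 5: miss, evict 1, frames {9,4,3,5}
pos 14: 9: hit
pos 15: 3: hit
pos 16: 1: miss, evict 4, frames {5,9,3,1}
pos 17: 4: miss, evict 5, frames {9,3,1,4}
At position 17, page 5 is evicted.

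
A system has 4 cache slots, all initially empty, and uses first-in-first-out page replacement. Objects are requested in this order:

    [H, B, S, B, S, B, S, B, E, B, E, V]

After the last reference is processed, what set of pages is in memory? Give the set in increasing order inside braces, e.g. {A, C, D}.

H: fault, frames [H]
B: fault, frames [H, B]
S: fault, frames [H, B, S]
B: hit
S: hit
B: hit
S: hit
B: hit
E: fault, frames [H, B, S, E]
B: hit
E: hit
V: fault, evict H, frames [B, S, E, V]

{B, E, S, V}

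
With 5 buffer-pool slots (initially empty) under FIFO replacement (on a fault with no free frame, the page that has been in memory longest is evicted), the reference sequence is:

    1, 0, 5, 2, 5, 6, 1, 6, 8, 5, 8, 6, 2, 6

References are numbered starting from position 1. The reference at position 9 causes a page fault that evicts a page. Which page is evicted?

1

pos 1: 1 → miss, frames [1]
pos 2: 0 → miss, frames [1, 0]
pos 3: 5 → miss, frames [1, 0, 5]
pos 4: 2 → miss, frames [1, 0, 5, 2]
pos 5: 5 → hit
pos 6: 6 → miss, frames [1, 0, 5, 2, 6]
pos 7: 1 → hit
pos 8: 6 → hit
pos 9: 8 → miss, evict 1, frames [0, 5, 2, 6, 8]
At position 9, page 1 is evicted.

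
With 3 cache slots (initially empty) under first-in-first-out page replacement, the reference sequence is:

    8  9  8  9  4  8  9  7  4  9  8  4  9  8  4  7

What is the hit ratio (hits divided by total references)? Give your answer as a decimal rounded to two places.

8 → miss, frames [8]
9 → miss, frames [8, 9]
8 → hit
9 → hit
4 → miss, frames [8, 9, 4]
8 → hit
9 → hit
7 → miss, evict 8, frames [9, 4, 7]
4 → hit
9 → hit
8 → miss, evict 9, frames [4, 7, 8]
4 → hit
9 → miss, evict 4, frames [7, 8, 9]
8 → hit
4 → miss, evict 7, frames [8, 9, 4]
7 → miss, evict 8, frames [9, 4, 7]
Hits: 8 of 16 references → 8/16 = 0.5000.

0.50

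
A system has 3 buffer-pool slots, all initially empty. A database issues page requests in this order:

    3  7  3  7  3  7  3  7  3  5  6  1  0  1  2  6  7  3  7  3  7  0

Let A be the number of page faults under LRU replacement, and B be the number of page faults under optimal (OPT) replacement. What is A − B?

2

Under LRU: F F . . . . . . . F F F F . F F F F . . . F → 11 faults.
Under OPT: F F . . . . . . . F F F F . F . F F . . . . → 9 faults.
A − B = 11 − 9 = 2.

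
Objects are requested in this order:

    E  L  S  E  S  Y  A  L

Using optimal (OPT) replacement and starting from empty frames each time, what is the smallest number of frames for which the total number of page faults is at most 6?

f=1: 8 faults
f=2: 6 faults
f=3: 5 faults
f=4: 5 faults
f=5: 5 faults
Smallest f with faults ≤ 6 is 2.

2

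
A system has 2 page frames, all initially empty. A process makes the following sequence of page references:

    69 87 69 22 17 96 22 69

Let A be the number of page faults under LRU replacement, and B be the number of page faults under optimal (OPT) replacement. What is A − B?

Under LRU: F F . F F F F F → 7 faults.
Under OPT: F F . F F F . F → 6 faults.
A − B = 7 − 6 = 1.

1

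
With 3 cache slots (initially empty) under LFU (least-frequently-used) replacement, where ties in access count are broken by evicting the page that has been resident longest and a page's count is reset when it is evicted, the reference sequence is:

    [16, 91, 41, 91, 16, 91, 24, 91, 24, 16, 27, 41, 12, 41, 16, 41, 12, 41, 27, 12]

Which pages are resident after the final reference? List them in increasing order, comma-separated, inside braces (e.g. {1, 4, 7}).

16 -> miss, frames {16}
91 -> miss, frames {16,91}
41 -> miss, frames {16,91,41}
91 -> hit
16 -> hit
91 -> hit
24 -> miss, evict 41, frames {16,91,24}
91 -> hit
24 -> hit
16 -> hit
27 -> miss, evict 24, frames {16,91,27}
41 -> miss, evict 27, frames {16,91,41}
12 -> miss, evict 41, frames {16,91,12}
41 -> miss, evict 12, frames {16,91,41}
16 -> hit
41 -> hit
12 -> miss, evict 41, frames {16,91,12}
41 -> miss, evict 12, frames {16,91,41}
27 -> miss, evict 41, frames {16,91,27}
12 -> miss, evict 27, frames {16,91,12}

{12, 16, 91}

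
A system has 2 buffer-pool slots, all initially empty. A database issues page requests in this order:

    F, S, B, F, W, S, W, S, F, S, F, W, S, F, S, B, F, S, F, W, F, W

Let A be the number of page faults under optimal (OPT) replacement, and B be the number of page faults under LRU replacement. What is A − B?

Under OPT: F F F . F F . . F . . F . F . F . F . F . . → 11 faults.
Under LRU: F F F F F F . . F . . F F F . F F F . F . . → 14 faults.
A − B = 11 − 14 = -3.

-3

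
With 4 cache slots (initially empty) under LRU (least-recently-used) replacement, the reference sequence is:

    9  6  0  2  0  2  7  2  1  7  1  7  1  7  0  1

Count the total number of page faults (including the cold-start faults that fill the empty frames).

6

9 → fault, frames [9]
6 → fault, frames [9, 6]
0 → fault, frames [9, 6, 0]
2 → fault, frames [9, 6, 0, 2]
0 → hit
2 → hit
7 → fault, evict 9, frames [6, 0, 2, 7]
2 → hit
1 → fault, evict 6, frames [0, 7, 2, 1]
7 → hit
1 → hit
7 → hit
1 → hit
7 → hit
0 → hit
1 → hit
Page faults: 6.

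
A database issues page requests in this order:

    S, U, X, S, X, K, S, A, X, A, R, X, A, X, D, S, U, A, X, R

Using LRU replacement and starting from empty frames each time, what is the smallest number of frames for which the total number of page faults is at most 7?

f=1: 20 faults
f=2: 17 faults
f=3: 13 faults
f=4: 12 faults
f=5: 9 faults
f=6: 8 faults
f=7: 7 faults
Smallest f with faults ≤ 7 is 7.

7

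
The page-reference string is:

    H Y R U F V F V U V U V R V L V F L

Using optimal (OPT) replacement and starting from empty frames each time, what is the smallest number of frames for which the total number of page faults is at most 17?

f=1: 18 faults
f=2: 10 faults
f=3: 8 faults
f=4: 7 faults
f=5: 7 faults
f=6: 7 faults
f=7: 7 faults
Smallest f with faults ≤ 17 is 2.

2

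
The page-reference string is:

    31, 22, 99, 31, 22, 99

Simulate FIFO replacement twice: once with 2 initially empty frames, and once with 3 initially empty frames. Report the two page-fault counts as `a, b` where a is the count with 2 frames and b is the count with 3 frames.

2 frames: F F F F F F → 6 faults.
3 frames: F F F . . . → 3 faults.
3 < 6: adding a frame reduced faults, as is typical.

6, 3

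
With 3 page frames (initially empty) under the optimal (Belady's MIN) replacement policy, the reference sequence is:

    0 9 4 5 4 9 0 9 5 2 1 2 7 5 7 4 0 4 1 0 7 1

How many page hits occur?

0: fault, frames {0}
9: fault, frames {0,9}
4: fault, frames {0,9,4}
5: fault, evict 0, frames {9,4,5}
4: hit
9: hit
0: fault, evict 4, frames {9,5,0}
9: hit
5: hit
2: fault, evict 9, frames {5,0,2}
1: fault, evict 0, frames {5,2,1}
2: hit
7: fault, evict 2, frames {5,1,7}
5: hit
7: hit
4: fault, evict 5, frames {1,7,4}
0: fault, evict 7, frames {1,4,0}
4: hit
1: hit
0: hit
7: fault, evict 0, frames {1,4,7}
1: hit
Hits: 11.

11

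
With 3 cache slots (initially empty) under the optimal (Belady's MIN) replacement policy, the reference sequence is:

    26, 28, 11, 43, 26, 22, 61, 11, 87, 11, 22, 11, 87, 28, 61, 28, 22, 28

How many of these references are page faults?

26 → fault, frames (26)
28 → fault, frames (26 28)
11 → fault, frames (26 28 11)
43 → fault, evict 28, frames (26 11 43)
26 → hit
22 → fault, evict 43, frames (26 11 22)
61 → fault, evict 26, frames (11 22 61)
11 → hit
87 → fault, evict 61, frames (11 22 87)
11 → hit
22 → hit
11 → hit
87 → hit
28 → fault, evict 87, frames (11 22 28)
61 → fault, evict 11, frames (22 28 61)
28 → hit
22 → hit
28 → hit
Page faults: 9.

9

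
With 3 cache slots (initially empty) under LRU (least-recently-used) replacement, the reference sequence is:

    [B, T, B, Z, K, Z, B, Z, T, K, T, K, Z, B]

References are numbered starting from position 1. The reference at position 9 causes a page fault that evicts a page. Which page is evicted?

K

pos 1: B: fault, frames (B)
pos 2: T: fault, frames (B T)
pos 3: B: hit
pos 4: Z: fault, frames (T B Z)
pos 5: K: fault, evict T, frames (B Z K)
pos 6: Z: hit
pos 7: B: hit
pos 8: Z: hit
pos 9: T: fault, evict K, frames (B Z T)
At position 9, page K is evicted.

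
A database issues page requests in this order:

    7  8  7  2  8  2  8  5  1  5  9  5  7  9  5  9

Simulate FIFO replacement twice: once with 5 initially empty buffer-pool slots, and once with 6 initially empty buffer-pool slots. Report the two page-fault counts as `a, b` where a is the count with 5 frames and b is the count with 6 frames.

5 frames: F F . F . . . F F . F . F . . . → 7 faults.
6 frames: F F . F . . . F F . F . . . . . → 6 faults.
6 < 7: adding a frame reduced faults, as is typical.

7, 6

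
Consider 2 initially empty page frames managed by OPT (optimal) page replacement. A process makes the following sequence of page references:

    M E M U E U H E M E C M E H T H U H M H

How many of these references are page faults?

M → miss, frames (M)
E → miss, frames (M E)
M → hit
U → miss, evict M, frames (E U)
E → hit
U → hit
H → miss, evict U, frames (E H)
E → hit
M → miss, evict H, frames (E M)
E → hit
C → miss, evict E, frames (M C)
M → hit
E → miss, evict C, frames (M E)
H → miss, evict E, frames (M H)
T → miss, evict M, frames (H T)
H → hit
U → miss, evict T, frames (H U)
H → hit
M → miss, evict U, frames (H M)
H → hit
Page faults: 11.

11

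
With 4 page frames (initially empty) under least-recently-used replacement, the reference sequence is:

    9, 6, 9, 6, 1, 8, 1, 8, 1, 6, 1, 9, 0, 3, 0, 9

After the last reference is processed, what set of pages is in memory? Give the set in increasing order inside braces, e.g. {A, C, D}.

{0, 1, 3, 9}

9 → fault, frames {9}
6 → fault, frames {9,6}
9 → hit
6 → hit
1 → fault, frames {9,6,1}
8 → fault, frames {9,6,1,8}
1 → hit
8 → hit
1 → hit
6 → hit
1 → hit
9 → hit
0 → fault, evict 8, frames {6,1,9,0}
3 → fault, evict 6, frames {1,9,0,3}
0 → hit
9 → hit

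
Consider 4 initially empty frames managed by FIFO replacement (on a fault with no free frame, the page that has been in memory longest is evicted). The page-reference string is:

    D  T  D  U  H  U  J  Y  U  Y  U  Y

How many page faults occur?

D -> miss, frames (D)
T -> miss, frames (D T)
D -> hit
U -> miss, frames (D T U)
H -> miss, frames (D T U H)
U -> hit
J -> miss, evict D, frames (T U H J)
Y -> miss, evict T, frames (U H J Y)
U -> hit
Y -> hit
U -> hit
Y -> hit
Page faults: 6.

6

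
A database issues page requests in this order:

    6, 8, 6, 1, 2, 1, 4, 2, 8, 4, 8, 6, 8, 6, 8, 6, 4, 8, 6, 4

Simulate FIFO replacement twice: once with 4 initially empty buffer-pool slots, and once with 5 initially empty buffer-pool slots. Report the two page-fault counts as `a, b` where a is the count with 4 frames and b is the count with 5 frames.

4 frames: F F . F F . F . . . . F F . . . . . . . → 7 faults.
5 frames: F F . F F . F . . . . . . . . . . . . . → 5 faults.
5 < 7: adding a frame reduced faults, as is typical.

7, 5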